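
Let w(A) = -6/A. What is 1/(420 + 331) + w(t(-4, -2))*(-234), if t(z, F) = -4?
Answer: -263600/751 ≈ -351.00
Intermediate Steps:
1/(420 + 331) + w(t(-4, -2))*(-234) = 1/(420 + 331) - 6/(-4)*(-234) = 1/751 - 6*(-¼)*(-234) = 1/751 + (3/2)*(-234) = 1/751 - 351 = -263600/751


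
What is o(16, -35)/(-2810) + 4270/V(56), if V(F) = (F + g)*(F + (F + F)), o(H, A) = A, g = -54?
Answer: 85789/6744 ≈ 12.721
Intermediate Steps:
V(F) = 3*F*(-54 + F) (V(F) = (F - 54)*(F + (F + F)) = (-54 + F)*(F + 2*F) = (-54 + F)*(3*F) = 3*F*(-54 + F))
o(16, -35)/(-2810) + 4270/V(56) = -35/(-2810) + 4270/((3*56*(-54 + 56))) = -35*(-1/2810) + 4270/((3*56*2)) = 7/562 + 4270/336 = 7/562 + 4270*(1/336) = 7/562 + 305/24 = 85789/6744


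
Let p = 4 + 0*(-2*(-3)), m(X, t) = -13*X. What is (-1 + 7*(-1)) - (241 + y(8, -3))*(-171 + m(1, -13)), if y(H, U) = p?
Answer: 45072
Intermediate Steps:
p = 4 (p = 4 + 0*6 = 4 + 0 = 4)
y(H, U) = 4
(-1 + 7*(-1)) - (241 + y(8, -3))*(-171 + m(1, -13)) = (-1 + 7*(-1)) - (241 + 4)*(-171 - 13*1) = (-1 - 7) - 245*(-171 - 13) = -8 - 245*(-184) = -8 - 1*(-45080) = -8 + 45080 = 45072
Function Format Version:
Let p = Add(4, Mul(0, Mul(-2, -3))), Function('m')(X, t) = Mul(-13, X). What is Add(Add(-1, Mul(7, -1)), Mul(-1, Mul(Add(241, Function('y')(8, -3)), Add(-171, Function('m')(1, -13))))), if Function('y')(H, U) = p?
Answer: 45072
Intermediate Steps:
p = 4 (p = Add(4, Mul(0, 6)) = Add(4, 0) = 4)
Function('y')(H, U) = 4
Add(Add(-1, Mul(7, -1)), Mul(-1, Mul(Add(241, Function('y')(8, -3)), Add(-171, Function('m')(1, -13))))) = Add(Add(-1, Mul(7, -1)), Mul(-1, Mul(Add(241, 4), Add(-171, Mul(-13, 1))))) = Add(Add(-1, -7), Mul(-1, Mul(245, Add(-171, -13)))) = Add(-8, Mul(-1, Mul(245, -184))) = Add(-8, Mul(-1, -45080)) = Add(-8, 45080) = 45072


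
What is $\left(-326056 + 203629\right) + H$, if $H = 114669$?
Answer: $-7758$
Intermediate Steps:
$\left(-326056 + 203629\right) + H = \left(-326056 + 203629\right) + 114669 = -122427 + 114669 = -7758$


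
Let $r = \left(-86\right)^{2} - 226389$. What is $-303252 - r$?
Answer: $-84259$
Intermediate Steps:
$r = -218993$ ($r = 7396 - 226389 = -218993$)
$-303252 - r = -303252 - -218993 = -303252 + 218993 = -84259$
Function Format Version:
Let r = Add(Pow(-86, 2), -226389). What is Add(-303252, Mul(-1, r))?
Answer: -84259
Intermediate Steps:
r = -218993 (r = Add(7396, -226389) = -218993)
Add(-303252, Mul(-1, r)) = Add(-303252, Mul(-1, -218993)) = Add(-303252, 218993) = -84259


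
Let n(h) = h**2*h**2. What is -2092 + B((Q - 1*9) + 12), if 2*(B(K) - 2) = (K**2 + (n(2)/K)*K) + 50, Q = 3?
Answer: -2039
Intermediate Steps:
n(h) = h**4
B(K) = 35 + K**2/2 (B(K) = 2 + ((K**2 + (2**4/K)*K) + 50)/2 = 2 + ((K**2 + (16/K)*K) + 50)/2 = 2 + ((K**2 + 16) + 50)/2 = 2 + ((16 + K**2) + 50)/2 = 2 + (66 + K**2)/2 = 2 + (33 + K**2/2) = 35 + K**2/2)
-2092 + B((Q - 1*9) + 12) = -2092 + (35 + ((3 - 1*9) + 12)**2/2) = -2092 + (35 + ((3 - 9) + 12)**2/2) = -2092 + (35 + (-6 + 12)**2/2) = -2092 + (35 + (1/2)*6**2) = -2092 + (35 + (1/2)*36) = -2092 + (35 + 18) = -2092 + 53 = -2039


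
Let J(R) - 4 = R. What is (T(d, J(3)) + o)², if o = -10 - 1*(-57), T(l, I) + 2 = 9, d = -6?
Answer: 2916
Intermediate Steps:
J(R) = 4 + R
T(l, I) = 7 (T(l, I) = -2 + 9 = 7)
o = 47 (o = -10 + 57 = 47)
(T(d, J(3)) + o)² = (7 + 47)² = 54² = 2916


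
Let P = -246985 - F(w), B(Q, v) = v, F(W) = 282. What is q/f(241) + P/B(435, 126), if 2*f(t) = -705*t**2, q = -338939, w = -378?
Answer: -3374927466469/1719778410 ≈ -1962.4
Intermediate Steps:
f(t) = -705*t**2/2 (f(t) = (-705*t**2)/2 = -705*t**2/2)
P = -247267 (P = -246985 - 1*282 = -246985 - 282 = -247267)
q/f(241) + P/B(435, 126) = -338939/((-705/2*241**2)) - 247267/126 = -338939/((-705/2*58081)) - 247267*1/126 = -338939/(-40947105/2) - 247267/126 = -338939*(-2/40947105) - 247267/126 = 677878/40947105 - 247267/126 = -3374927466469/1719778410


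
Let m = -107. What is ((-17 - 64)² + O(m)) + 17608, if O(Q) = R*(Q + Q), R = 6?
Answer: 22885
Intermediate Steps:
O(Q) = 12*Q (O(Q) = 6*(Q + Q) = 6*(2*Q) = 12*Q)
((-17 - 64)² + O(m)) + 17608 = ((-17 - 64)² + 12*(-107)) + 17608 = ((-81)² - 1284) + 17608 = (6561 - 1284) + 17608 = 5277 + 17608 = 22885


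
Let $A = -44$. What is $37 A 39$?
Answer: $-63492$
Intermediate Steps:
$37 A 39 = 37 \left(-44\right) 39 = \left(-1628\right) 39 = -63492$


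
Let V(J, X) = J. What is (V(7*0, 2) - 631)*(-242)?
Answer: 152702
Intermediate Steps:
(V(7*0, 2) - 631)*(-242) = (7*0 - 631)*(-242) = (0 - 631)*(-242) = -631*(-242) = 152702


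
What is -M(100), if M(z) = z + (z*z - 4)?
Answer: -10096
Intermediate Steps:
M(z) = -4 + z + z**2 (M(z) = z + (z**2 - 4) = z + (-4 + z**2) = -4 + z + z**2)
-M(100) = -(-4 + 100 + 100**2) = -(-4 + 100 + 10000) = -1*10096 = -10096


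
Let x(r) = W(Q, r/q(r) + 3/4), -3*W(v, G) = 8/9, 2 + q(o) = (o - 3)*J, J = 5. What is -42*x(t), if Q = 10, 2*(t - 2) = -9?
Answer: 112/9 ≈ 12.444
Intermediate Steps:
t = -5/2 (t = 2 + (½)*(-9) = 2 - 9/2 = -5/2 ≈ -2.5000)
q(o) = -17 + 5*o (q(o) = -2 + (o - 3)*5 = -2 + (-3 + o)*5 = -2 + (-15 + 5*o) = -17 + 5*o)
W(v, G) = -8/27 (W(v, G) = -8/(3*9) = -⅓*8/9 = -8/27)
x(r) = -8/27
-42*x(t) = -42*(-8/27) = 112/9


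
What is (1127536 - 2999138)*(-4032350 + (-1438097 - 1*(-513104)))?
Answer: 9278173073486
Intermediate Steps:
(1127536 - 2999138)*(-4032350 + (-1438097 - 1*(-513104))) = -1871602*(-4032350 + (-1438097 + 513104)) = -1871602*(-4032350 - 924993) = -1871602*(-4957343) = 9278173073486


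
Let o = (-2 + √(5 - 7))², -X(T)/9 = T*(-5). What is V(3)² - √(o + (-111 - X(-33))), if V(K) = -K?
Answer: 9 - 2*√(344 - I*√2) ≈ -28.095 + 0.076249*I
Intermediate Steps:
X(T) = 45*T (X(T) = -9*T*(-5) = -(-45)*T = 45*T)
o = (-2 + I*√2)² (o = (-2 + √(-2))² = (-2 + I*√2)² ≈ 2.0 - 5.6569*I)
V(3)² - √(o + (-111 - X(-33))) = (-1*3)² - √((2 - I*√2)² + (-111 - 45*(-33))) = (-3)² - √((2 - I*√2)² + (-111 - 1*(-1485))) = 9 - √((2 - I*√2)² + (-111 + 1485)) = 9 - √((2 - I*√2)² + 1374) = 9 - √(1374 + (2 - I*√2)²)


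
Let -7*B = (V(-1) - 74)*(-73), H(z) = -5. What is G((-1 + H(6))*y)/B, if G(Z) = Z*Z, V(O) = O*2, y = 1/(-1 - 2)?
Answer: -7/1387 ≈ -0.0050469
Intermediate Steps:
y = -⅓ (y = 1/(-3) = -⅓ ≈ -0.33333)
V(O) = 2*O
G(Z) = Z²
B = -5548/7 (B = -(2*(-1) - 74)*(-73)/7 = -(-2 - 74)*(-73)/7 = -(-76)*(-73)/7 = -⅐*5548 = -5548/7 ≈ -792.57)
G((-1 + H(6))*y)/B = ((-1 - 5)*(-⅓))²/(-5548/7) = (-6*(-⅓))²*(-7/5548) = 2²*(-7/5548) = 4*(-7/5548) = -7/1387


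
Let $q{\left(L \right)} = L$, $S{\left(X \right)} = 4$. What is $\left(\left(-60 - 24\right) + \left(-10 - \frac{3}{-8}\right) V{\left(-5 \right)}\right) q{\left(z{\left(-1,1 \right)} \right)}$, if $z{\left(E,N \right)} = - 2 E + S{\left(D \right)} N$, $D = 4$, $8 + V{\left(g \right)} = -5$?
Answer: $\frac{987}{4} \approx 246.75$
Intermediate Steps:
$V{\left(g \right)} = -13$ ($V{\left(g \right)} = -8 - 5 = -13$)
$z{\left(E,N \right)} = - 2 E + 4 N$
$\left(\left(-60 - 24\right) + \left(-10 - \frac{3}{-8}\right) V{\left(-5 \right)}\right) q{\left(z{\left(-1,1 \right)} \right)} = \left(\left(-60 - 24\right) + \left(-10 - \frac{3}{-8}\right) \left(-13\right)\right) \left(\left(-2\right) \left(-1\right) + 4 \cdot 1\right) = \left(-84 + \left(-10 - 3 \left(- \frac{1}{8}\right)\right) \left(-13\right)\right) \left(2 + 4\right) = \left(-84 + \left(-10 - - \frac{3}{8}\right) \left(-13\right)\right) 6 = \left(-84 + \left(-10 + \frac{3}{8}\right) \left(-13\right)\right) 6 = \left(-84 - - \frac{1001}{8}\right) 6 = \left(-84 + \frac{1001}{8}\right) 6 = \frac{329}{8} \cdot 6 = \frac{987}{4}$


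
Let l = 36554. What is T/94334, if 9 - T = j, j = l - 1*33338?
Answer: -3207/94334 ≈ -0.033996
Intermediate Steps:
j = 3216 (j = 36554 - 1*33338 = 36554 - 33338 = 3216)
T = -3207 (T = 9 - 1*3216 = 9 - 3216 = -3207)
T/94334 = -3207/94334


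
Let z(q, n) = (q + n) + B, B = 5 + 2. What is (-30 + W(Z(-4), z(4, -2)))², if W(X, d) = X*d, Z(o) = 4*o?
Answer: 30276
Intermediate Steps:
B = 7
z(q, n) = 7 + n + q (z(q, n) = (q + n) + 7 = (n + q) + 7 = 7 + n + q)
(-30 + W(Z(-4), z(4, -2)))² = (-30 + (4*(-4))*(7 - 2 + 4))² = (-30 - 16*9)² = (-30 - 144)² = (-174)² = 30276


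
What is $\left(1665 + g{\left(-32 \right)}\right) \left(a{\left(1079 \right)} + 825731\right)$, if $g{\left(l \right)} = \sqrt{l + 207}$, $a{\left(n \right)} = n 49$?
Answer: $1462872330 + 4393010 \sqrt{7} \approx 1.4745 \cdot 10^{9}$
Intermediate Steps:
$a{\left(n \right)} = 49 n$
$g{\left(l \right)} = \sqrt{207 + l}$
$\left(1665 + g{\left(-32 \right)}\right) \left(a{\left(1079 \right)} + 825731\right) = \left(1665 + \sqrt{207 - 32}\right) \left(49 \cdot 1079 + 825731\right) = \left(1665 + \sqrt{175}\right) \left(52871 + 825731\right) = \left(1665 + 5 \sqrt{7}\right) 878602 = 1462872330 + 4393010 \sqrt{7}$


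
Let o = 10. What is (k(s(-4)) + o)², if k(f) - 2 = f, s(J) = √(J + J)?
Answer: 136 + 48*I*√2 ≈ 136.0 + 67.882*I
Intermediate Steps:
s(J) = √2*√J (s(J) = √(2*J) = √2*√J)
k(f) = 2 + f
(k(s(-4)) + o)² = ((2 + √2*√(-4)) + 10)² = ((2 + √2*(2*I)) + 10)² = ((2 + 2*I*√2) + 10)² = (12 + 2*I*√2)²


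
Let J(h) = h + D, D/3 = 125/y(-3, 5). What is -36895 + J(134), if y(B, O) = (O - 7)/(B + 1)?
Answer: -36386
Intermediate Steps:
y(B, O) = (-7 + O)/(1 + B)
D = 375 (D = 3*(125/(((-7 + 5)/(1 - 3)))) = 3*(125/((-2/(-2)))) = 3*(125/((-1/2*(-2)))) = 3*(125/1) = 3*(125*1) = 3*125 = 375)
J(h) = 375 + h (J(h) = h + 375 = 375 + h)
-36895 + J(134) = -36895 + (375 + 134) = -36895 + 509 = -36386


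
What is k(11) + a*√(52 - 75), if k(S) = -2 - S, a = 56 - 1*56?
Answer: -13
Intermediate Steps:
a = 0 (a = 56 - 56 = 0)
k(11) + a*√(52 - 75) = (-2 - 1*11) + 0*√(52 - 75) = (-2 - 11) + 0*√(-23) = -13 + 0*(I*√23) = -13 + 0 = -13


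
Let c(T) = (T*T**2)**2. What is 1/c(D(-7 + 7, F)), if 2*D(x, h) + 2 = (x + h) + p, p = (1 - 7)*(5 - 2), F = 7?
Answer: 64/4826809 ≈ 1.3259e-5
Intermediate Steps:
p = -18 (p = -6*3 = -18)
D(x, h) = -10 + h/2 + x/2 (D(x, h) = -1 + ((x + h) - 18)/2 = -1 + ((h + x) - 18)/2 = -1 + (-18 + h + x)/2 = -1 + (-9 + h/2 + x/2) = -10 + h/2 + x/2)
c(T) = T**6 (c(T) = (T**3)**2 = T**6)
1/c(D(-7 + 7, F)) = 1/((-10 + (1/2)*7 + (-7 + 7)/2)**6) = 1/((-10 + 7/2 + (1/2)*0)**6) = 1/((-10 + 7/2 + 0)**6) = 1/((-13/2)**6) = 1/(4826809/64) = 64/4826809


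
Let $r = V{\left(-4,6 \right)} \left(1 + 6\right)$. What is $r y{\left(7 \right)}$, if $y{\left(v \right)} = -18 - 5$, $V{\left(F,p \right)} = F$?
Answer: $644$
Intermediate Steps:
$r = -28$ ($r = - 4 \left(1 + 6\right) = \left(-4\right) 7 = -28$)
$y{\left(v \right)} = -23$
$r y{\left(7 \right)} = \left(-28\right) \left(-23\right) = 644$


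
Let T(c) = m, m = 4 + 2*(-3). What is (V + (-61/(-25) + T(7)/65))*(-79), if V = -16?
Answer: 348943/325 ≈ 1073.7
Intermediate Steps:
m = -2 (m = 4 - 6 = -2)
T(c) = -2
(V + (-61/(-25) + T(7)/65))*(-79) = (-16 + (-61/(-25) - 2/65))*(-79) = (-16 + (-61*(-1/25) - 2*1/65))*(-79) = (-16 + (61/25 - 2/65))*(-79) = (-16 + 783/325)*(-79) = -4417/325*(-79) = 348943/325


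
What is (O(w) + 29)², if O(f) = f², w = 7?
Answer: 6084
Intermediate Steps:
(O(w) + 29)² = (7² + 29)² = (49 + 29)² = 78² = 6084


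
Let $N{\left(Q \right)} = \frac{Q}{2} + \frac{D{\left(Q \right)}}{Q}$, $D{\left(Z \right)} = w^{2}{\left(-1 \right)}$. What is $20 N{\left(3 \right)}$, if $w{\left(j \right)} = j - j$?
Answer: $30$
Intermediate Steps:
$w{\left(j \right)} = 0$
$D{\left(Z \right)} = 0$ ($D{\left(Z \right)} = 0^{2} = 0$)
$N{\left(Q \right)} = \frac{Q}{2}$ ($N{\left(Q \right)} = \frac{Q}{2} + \frac{0}{Q} = Q \frac{1}{2} + 0 = \frac{Q}{2} + 0 = \frac{Q}{2}$)
$20 N{\left(3 \right)} = 20 \cdot \frac{1}{2} \cdot 3 = 20 \cdot \frac{3}{2} = 30$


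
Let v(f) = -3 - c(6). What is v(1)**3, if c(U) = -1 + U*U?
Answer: -54872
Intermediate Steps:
c(U) = -1 + U**2
v(f) = -38 (v(f) = -3 - (-1 + 6**2) = -3 - (-1 + 36) = -3 - 1*35 = -3 - 35 = -38)
v(1)**3 = (-38)**3 = -54872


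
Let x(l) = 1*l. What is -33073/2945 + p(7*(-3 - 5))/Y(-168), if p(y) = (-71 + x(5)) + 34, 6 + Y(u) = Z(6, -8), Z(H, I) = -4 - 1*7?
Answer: -468001/50065 ≈ -9.3479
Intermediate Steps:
Z(H, I) = -11 (Z(H, I) = -4 - 7 = -11)
Y(u) = -17 (Y(u) = -6 - 11 = -17)
x(l) = l
p(y) = -32 (p(y) = (-71 + 5) + 34 = -66 + 34 = -32)
-33073/2945 + p(7*(-3 - 5))/Y(-168) = -33073/2945 - 32/(-17) = -33073*1/2945 - 32*(-1/17) = -33073/2945 + 32/17 = -468001/50065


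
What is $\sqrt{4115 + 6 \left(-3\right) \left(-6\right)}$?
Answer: $\sqrt{4223} \approx 64.985$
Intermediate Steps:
$\sqrt{4115 + 6 \left(-3\right) \left(-6\right)} = \sqrt{4115 - -108} = \sqrt{4115 + 108} = \sqrt{4223}$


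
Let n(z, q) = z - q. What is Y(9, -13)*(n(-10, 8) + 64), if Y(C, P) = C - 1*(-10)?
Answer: 874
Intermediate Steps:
Y(C, P) = 10 + C (Y(C, P) = C + 10 = 10 + C)
Y(9, -13)*(n(-10, 8) + 64) = (10 + 9)*((-10 - 1*8) + 64) = 19*((-10 - 8) + 64) = 19*(-18 + 64) = 19*46 = 874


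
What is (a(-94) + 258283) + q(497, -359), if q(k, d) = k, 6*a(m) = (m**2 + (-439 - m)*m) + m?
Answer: 265642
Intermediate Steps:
a(m) = m/6 + m**2/6 + m*(-439 - m)/6 (a(m) = ((m**2 + (-439 - m)*m) + m)/6 = ((m**2 + m*(-439 - m)) + m)/6 = (m + m**2 + m*(-439 - m))/6 = m/6 + m**2/6 + m*(-439 - m)/6)
(a(-94) + 258283) + q(497, -359) = (-73*(-94) + 258283) + 497 = (6862 + 258283) + 497 = 265145 + 497 = 265642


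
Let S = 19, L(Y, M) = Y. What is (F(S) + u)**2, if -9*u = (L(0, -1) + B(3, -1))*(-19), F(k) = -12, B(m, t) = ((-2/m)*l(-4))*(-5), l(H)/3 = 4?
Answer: 425104/81 ≈ 5248.2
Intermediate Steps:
l(H) = 12 (l(H) = 3*4 = 12)
B(m, t) = 120/m (B(m, t) = (-2/m*12)*(-5) = -24/m*(-5) = 120/m)
u = 760/9 (u = -(0 + 120/3)*(-19)/9 = -(0 + 120*(1/3))*(-19)/9 = -(0 + 40)*(-19)/9 = -40*(-19)/9 = -1/9*(-760) = 760/9 ≈ 84.444)
(F(S) + u)**2 = (-12 + 760/9)**2 = (652/9)**2 = 425104/81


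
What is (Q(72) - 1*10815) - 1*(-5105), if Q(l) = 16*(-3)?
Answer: -5758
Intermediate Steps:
Q(l) = -48
(Q(72) - 1*10815) - 1*(-5105) = (-48 - 1*10815) - 1*(-5105) = (-48 - 10815) + 5105 = -10863 + 5105 = -5758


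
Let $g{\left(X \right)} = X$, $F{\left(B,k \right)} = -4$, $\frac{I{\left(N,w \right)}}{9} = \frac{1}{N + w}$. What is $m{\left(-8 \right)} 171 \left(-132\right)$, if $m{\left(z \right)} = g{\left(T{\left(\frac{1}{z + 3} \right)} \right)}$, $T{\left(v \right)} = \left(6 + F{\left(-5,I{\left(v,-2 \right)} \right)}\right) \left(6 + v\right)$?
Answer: $- \frac{1309176}{5} \approx -2.6184 \cdot 10^{5}$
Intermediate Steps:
$I{\left(N,w \right)} = \frac{9}{N + w}$
$T{\left(v \right)} = 12 + 2 v$ ($T{\left(v \right)} = \left(6 - 4\right) \left(6 + v\right) = 2 \left(6 + v\right) = 12 + 2 v$)
$m{\left(z \right)} = 12 + \frac{2}{3 + z}$ ($m{\left(z \right)} = 12 + \frac{2}{z + 3} = 12 + \frac{2}{3 + z}$)
$m{\left(-8 \right)} 171 \left(-132\right) = \frac{2 \left(19 + 6 \left(-8\right)\right)}{3 - 8} \cdot 171 \left(-132\right) = \frac{2 \left(19 - 48\right)}{-5} \cdot 171 \left(-132\right) = 2 \left(- \frac{1}{5}\right) \left(-29\right) 171 \left(-132\right) = \frac{58}{5} \cdot 171 \left(-132\right) = \frac{9918}{5} \left(-132\right) = - \frac{1309176}{5}$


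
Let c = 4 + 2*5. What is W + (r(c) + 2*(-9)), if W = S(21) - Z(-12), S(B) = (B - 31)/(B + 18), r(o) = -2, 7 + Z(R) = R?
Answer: -49/39 ≈ -1.2564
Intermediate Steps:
c = 14 (c = 4 + 10 = 14)
Z(R) = -7 + R
S(B) = (-31 + B)/(18 + B)
W = 731/39 (W = (-31 + 21)/(18 + 21) - (-7 - 12) = -10/39 - 1*(-19) = (1/39)*(-10) + 19 = -10/39 + 19 = 731/39 ≈ 18.744)
W + (r(c) + 2*(-9)) = 731/39 + (-2 + 2*(-9)) = 731/39 + (-2 - 18) = 731/39 - 20 = -49/39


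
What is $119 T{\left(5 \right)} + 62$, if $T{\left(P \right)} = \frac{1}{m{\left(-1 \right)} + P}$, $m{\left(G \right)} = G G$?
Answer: $\frac{491}{6} \approx 81.833$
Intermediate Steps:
$m{\left(G \right)} = G^{2}$
$T{\left(P \right)} = \frac{1}{1 + P}$ ($T{\left(P \right)} = \frac{1}{\left(-1\right)^{2} + P} = \frac{1}{1 + P}$)
$119 T{\left(5 \right)} + 62 = \frac{119}{1 + 5} + 62 = \frac{119}{6} + 62 = \frac{491}{6}$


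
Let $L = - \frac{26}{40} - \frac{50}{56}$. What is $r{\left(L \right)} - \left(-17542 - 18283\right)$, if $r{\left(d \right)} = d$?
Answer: $\frac{1253821}{35} \approx 35823.0$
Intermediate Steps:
$L = - \frac{54}{35}$ ($L = \left(-26\right) \frac{1}{40} - \frac{25}{28} = - \frac{13}{20} - \frac{25}{28} = - \frac{54}{35} \approx -1.5429$)
$r{\left(L \right)} - \left(-17542 - 18283\right) = - \frac{54}{35} - \left(-17542 - 18283\right) = - \frac{54}{35} - -35825 = - \frac{54}{35} + 35825 = \frac{1253821}{35}$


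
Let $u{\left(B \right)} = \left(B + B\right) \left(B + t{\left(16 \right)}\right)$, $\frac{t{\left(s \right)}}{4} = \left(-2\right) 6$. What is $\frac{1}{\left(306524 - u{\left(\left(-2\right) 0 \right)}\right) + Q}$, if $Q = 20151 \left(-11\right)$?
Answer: $\frac{1}{84863} \approx 1.1784 \cdot 10^{-5}$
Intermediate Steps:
$t{\left(s \right)} = -48$ ($t{\left(s \right)} = 4 \left(\left(-2\right) 6\right) = 4 \left(-12\right) = -48$)
$Q = -221661$
$u{\left(B \right)} = 2 B \left(-48 + B\right)$ ($u{\left(B \right)} = \left(B + B\right) \left(B - 48\right) = 2 B \left(-48 + B\right)$)
$\frac{1}{\left(306524 - u{\left(\left(-2\right) 0 \right)}\right) + Q} = \frac{1}{\left(306524 - 2 \left(\left(-2\right) 0\right) \left(-48 - 0\right)\right) - 221661} = \frac{1}{\left(306524 - 2 \cdot 0 \left(-48 + 0\right)\right) - 221661} = \frac{1}{\left(306524 - 2 \cdot 0 \left(-48\right)\right) - 221661} = \frac{1}{\left(306524 - 0\right) - 221661} = \frac{1}{\left(306524 + 0\right) - 221661} = \frac{1}{306524 - 221661} = \frac{1}{84863}$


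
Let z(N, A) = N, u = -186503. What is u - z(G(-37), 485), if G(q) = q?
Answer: -186466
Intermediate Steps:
u - z(G(-37), 485) = -186503 - 1*(-37) = -186503 + 37 = -186466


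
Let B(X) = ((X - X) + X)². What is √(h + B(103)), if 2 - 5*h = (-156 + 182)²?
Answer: 69*√55/5 ≈ 102.34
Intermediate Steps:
B(X) = X² (B(X) = (0 + X)² = X²)
h = -674/5 (h = ⅖ - (-156 + 182)²/5 = ⅖ - ⅕*26² = ⅖ - ⅕*676 = ⅖ - 676/5 = -674/5 ≈ -134.80)
√(h + B(103)) = √(-674/5 + 103²) = √(-674/5 + 10609) = √(52371/5) = 69*√55/5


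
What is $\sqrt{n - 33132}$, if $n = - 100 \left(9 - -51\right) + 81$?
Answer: $3 i \sqrt{4339} \approx 197.61 i$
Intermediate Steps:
$n = -5919$ ($n = - 100 \left(9 + 51\right) + 81 = \left(-100\right) 60 + 81 = -6000 + 81 = -5919$)
$\sqrt{n - 33132} = \sqrt{-5919 - 33132} = \sqrt{-39051} = 3 i \sqrt{4339}$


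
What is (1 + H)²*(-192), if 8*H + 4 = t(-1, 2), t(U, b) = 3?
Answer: -147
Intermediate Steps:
H = -⅛ (H = -½ + (⅛)*3 = -½ + 3/8 = -⅛ ≈ -0.12500)
(1 + H)²*(-192) = (1 - ⅛)²*(-192) = (7/8)²*(-192) = (49/64)*(-192) = -147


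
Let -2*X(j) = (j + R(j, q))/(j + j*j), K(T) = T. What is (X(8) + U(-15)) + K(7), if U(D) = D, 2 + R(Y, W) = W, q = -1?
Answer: -1157/144 ≈ -8.0347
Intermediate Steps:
R(Y, W) = -2 + W
X(j) = -(-3 + j)/(2*(j + j²)) (X(j) = -(j + (-2 - 1))/(2*(j + j*j)) = -(j - 3)/(2*(j + j²)) = -(-3 + j)/(2*(j + j²)))
(X(8) + U(-15)) + K(7) = ((½)*(3 - 1*8)/(8*(1 + 8)) - 15) + 7 = ((½)*(⅛)*(3 - 8)/9 - 15) + 7 = ((½)*(⅛)*(⅑)*(-5) - 15) + 7 = (-5/144 - 15) + 7 = -2165/144 + 7 = -1157/144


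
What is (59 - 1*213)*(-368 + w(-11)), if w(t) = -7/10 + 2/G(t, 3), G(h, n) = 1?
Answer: 282359/5 ≈ 56472.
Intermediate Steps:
w(t) = 13/10 (w(t) = -7/10 + 2/1 = -7*1/10 + 2*1 = -7/10 + 2 = 13/10)
(59 - 1*213)*(-368 + w(-11)) = (59 - 1*213)*(-368 + 13/10) = (59 - 213)*(-3667/10) = -154*(-3667/10) = 282359/5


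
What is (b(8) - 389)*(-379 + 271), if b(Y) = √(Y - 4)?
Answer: 41796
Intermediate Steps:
b(Y) = √(-4 + Y)
(b(8) - 389)*(-379 + 271) = (√(-4 + 8) - 389)*(-379 + 271) = (√4 - 389)*(-108) = (2 - 389)*(-108) = -387*(-108) = 41796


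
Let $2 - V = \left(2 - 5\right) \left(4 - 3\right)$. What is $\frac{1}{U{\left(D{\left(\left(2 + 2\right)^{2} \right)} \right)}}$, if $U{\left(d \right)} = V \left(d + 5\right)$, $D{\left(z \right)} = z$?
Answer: $\frac{1}{105} \approx 0.0095238$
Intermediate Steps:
$V = 5$ ($V = 2 - \left(2 - 5\right) \left(4 - 3\right) = 2 - \left(-3\right) 1 = 2 - -3 = 2 + 3 = 5$)
$U{\left(d \right)} = 25 + 5 d$ ($U{\left(d \right)} = 5 \left(d + 5\right) = 5 \left(5 + d\right) = 25 + 5 d$)
$\frac{1}{U{\left(D{\left(\left(2 + 2\right)^{2} \right)} \right)}} = \frac{1}{25 + 5 \left(2 + 2\right)^{2}} = \frac{1}{25 + 5 \cdot 4^{2}} = \frac{1}{25 + 5 \cdot 16} = \frac{1}{25 + 80} = \frac{1}{105}$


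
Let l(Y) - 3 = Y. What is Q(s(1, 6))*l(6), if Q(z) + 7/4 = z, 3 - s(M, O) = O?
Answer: -171/4 ≈ -42.750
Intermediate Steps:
s(M, O) = 3 - O
l(Y) = 3 + Y
Q(z) = -7/4 + z
Q(s(1, 6))*l(6) = (-7/4 + (3 - 1*6))*(3 + 6) = (-7/4 + (3 - 6))*9 = (-7/4 - 3)*9 = -19/4*9 = -171/4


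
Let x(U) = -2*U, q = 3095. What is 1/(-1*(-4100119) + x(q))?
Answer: 1/4093929 ≈ 2.4426e-7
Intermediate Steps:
1/(-1*(-4100119) + x(q)) = 1/(-1*(-4100119) - 2*3095) = 1/(4100119 - 6190) = 1/4093929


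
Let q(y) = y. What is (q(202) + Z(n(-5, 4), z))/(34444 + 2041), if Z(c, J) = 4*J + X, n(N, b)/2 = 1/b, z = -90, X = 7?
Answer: -151/36485 ≈ -0.0041387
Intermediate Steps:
n(N, b) = 2/b
Z(c, J) = 7 + 4*J (Z(c, J) = 4*J + 7 = 7 + 4*J)
(q(202) + Z(n(-5, 4), z))/(34444 + 2041) = (202 + (7 + 4*(-90)))/(34444 + 2041) = (202 + (7 - 360))/36485 = (202 - 353)*(1/36485) = -151*1/36485 = -151/36485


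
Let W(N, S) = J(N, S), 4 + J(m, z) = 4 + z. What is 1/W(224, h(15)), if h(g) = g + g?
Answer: 1/30 ≈ 0.033333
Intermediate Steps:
h(g) = 2*g
J(m, z) = z (J(m, z) = -4 + (4 + z) = z)
W(N, S) = S
1/W(224, h(15)) = 1/(2*15) = 1/30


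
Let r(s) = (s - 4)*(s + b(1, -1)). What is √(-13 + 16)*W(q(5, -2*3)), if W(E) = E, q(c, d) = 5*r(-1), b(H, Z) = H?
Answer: 0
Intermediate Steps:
r(s) = (1 + s)*(-4 + s) (r(s) = (s - 4)*(s + 1) = (-4 + s)*(1 + s) = (1 + s)*(-4 + s))
q(c, d) = 0 (q(c, d) = 5*(-4 + (-1)² - 3*(-1)) = 5*(-4 + 1 + 3) = 5*0 = 0)
√(-13 + 16)*W(q(5, -2*3)) = √(-13 + 16)*0 = √3*0 = 0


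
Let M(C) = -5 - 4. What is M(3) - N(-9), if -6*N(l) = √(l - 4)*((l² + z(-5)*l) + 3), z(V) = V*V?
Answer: -9 - 47*I*√13/2 ≈ -9.0 - 84.73*I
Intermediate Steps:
z(V) = V²
M(C) = -9
N(l) = -√(-4 + l)*(3 + l² + 25*l)/6 (N(l) = -√(l - 4)*((l² + (-5)²*l) + 3)/6 = -√(-4 + l)*((l² + 25*l) + 3)/6 = -√(-4 + l)*(3 + l² + 25*l)/6)
M(3) - N(-9) = -9 - √(-4 - 9)*(-3 - 1*(-9)² - 25*(-9))/6 = -9 - √(-13)*(-3 - 1*81 + 225)/6 = -9 - I*√13*(-3 - 81 + 225)/6 = -9 - I*√13*141/6 = -9 - 47*I*√13/2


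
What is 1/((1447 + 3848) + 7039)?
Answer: 1/12334 ≈ 8.1077e-5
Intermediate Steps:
1/((1447 + 3848) + 7039) = 1/(5295 + 7039) = 1/12334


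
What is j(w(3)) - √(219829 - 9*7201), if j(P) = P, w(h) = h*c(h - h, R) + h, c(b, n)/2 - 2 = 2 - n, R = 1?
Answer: 21 - 2*√38755 ≈ -372.73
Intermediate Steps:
c(b, n) = 8 - 2*n (c(b, n) = 4 + 2*(2 - n) = 4 + (4 - 2*n) = 8 - 2*n)
w(h) = 7*h (w(h) = h*(8 - 2*1) + h = h*(8 - 2) + h = h*6 + h = 6*h + h = 7*h)
j(w(3)) - √(219829 - 9*7201) = 7*3 - √(219829 - 9*7201) = 21 - √(219829 - 64809) = 21 - √155020 = 21 - 2*√38755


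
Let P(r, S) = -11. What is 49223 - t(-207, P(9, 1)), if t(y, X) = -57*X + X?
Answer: 48607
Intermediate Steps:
t(y, X) = -56*X
49223 - t(-207, P(9, 1)) = 49223 - (-56)*(-11) = 49223 - 1*616 = 49223 - 616 = 48607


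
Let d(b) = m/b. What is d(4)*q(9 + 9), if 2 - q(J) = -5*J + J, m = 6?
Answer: 111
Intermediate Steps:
q(J) = 2 + 4*J (q(J) = 2 - (-5*J + J) = 2 - (-4)*J = 2 + 4*J)
d(b) = 6/b
d(4)*q(9 + 9) = (6/4)*(2 + 4*(9 + 9)) = (6*(¼))*(2 + 4*18) = 3*(2 + 72)/2 = (3/2)*74 = 111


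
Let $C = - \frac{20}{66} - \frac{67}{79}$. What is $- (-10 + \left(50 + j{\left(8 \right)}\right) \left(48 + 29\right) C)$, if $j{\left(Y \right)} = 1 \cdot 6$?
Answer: $\frac{1178762}{237} \approx 4973.7$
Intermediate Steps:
$j{\left(Y \right)} = 6$
$C = - \frac{3001}{2607}$ ($C = \left(-20\right) \frac{1}{66} - \frac{67}{79} = - \frac{10}{33} - \frac{67}{79} = - \frac{3001}{2607} \approx -1.1511$)
$- (-10 + \left(50 + j{\left(8 \right)}\right) \left(48 + 29\right) C) = - (-10 + \left(50 + 6\right) \left(48 + 29\right) \left(- \frac{3001}{2607}\right)) = - (-10 + 56 \cdot 77 \left(- \frac{3001}{2607}\right)) = - (-10 + 4312 \left(- \frac{3001}{2607}\right)) = - (-10 - \frac{1176392}{237}) = \left(-1\right) \left(- \frac{1178762}{237}\right) = \frac{1178762}{237}$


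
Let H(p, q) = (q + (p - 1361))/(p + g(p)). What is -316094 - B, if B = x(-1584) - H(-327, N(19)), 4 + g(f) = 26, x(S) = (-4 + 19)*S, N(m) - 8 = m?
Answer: -89160209/305 ≈ -2.9233e+5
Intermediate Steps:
N(m) = 8 + m
x(S) = 15*S
g(f) = 22 (g(f) = -4 + 26 = 22)
H(p, q) = (-1361 + p + q)/(22 + p) (H(p, q) = (q + (p - 1361))/(p + 22) = (q + (-1361 + p))/(22 + p) = (-1361 + p + q)/(22 + p))
B = -7248461/305 (B = 15*(-1584) - (-1361 - 327 + (8 + 19))/(22 - 327) = -23760 - (-1361 - 327 + 27)/(-305) = -23760 - (-1)*(-1661)/305 = -23760 - 1*1661/305 = -23760 - 1661/305 = -7248461/305 ≈ -23765.)
-316094 - B = -316094 - 1*(-7248461/305) = -316094 + 7248461/305 = -89160209/305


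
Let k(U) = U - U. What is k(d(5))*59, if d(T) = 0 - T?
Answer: 0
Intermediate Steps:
d(T) = -T
k(U) = 0
k(d(5))*59 = 0*59 = 0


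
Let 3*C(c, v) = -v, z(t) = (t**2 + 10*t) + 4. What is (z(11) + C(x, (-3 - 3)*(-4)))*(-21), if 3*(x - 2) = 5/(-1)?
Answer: -4767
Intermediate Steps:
z(t) = 4 + t**2 + 10*t
x = 1/3 (x = 2 + (5/(-1))/3 = 2 + (-1*5)/3 = 2 + (1/3)*(-5) = 2 - 5/3 = 1/3 ≈ 0.33333)
C(c, v) = -v/3 (C(c, v) = (-v)/3 = -v/3)
(z(11) + C(x, (-3 - 3)*(-4)))*(-21) = ((4 + 11**2 + 10*11) - (-3 - 3)*(-4)/3)*(-21) = ((4 + 121 + 110) - (-2)*(-4))*(-21) = (235 - 1/3*24)*(-21) = (235 - 8)*(-21) = 227*(-21) = -4767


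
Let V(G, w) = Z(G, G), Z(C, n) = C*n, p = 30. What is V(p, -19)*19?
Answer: 17100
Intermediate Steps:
V(G, w) = G² (V(G, w) = G*G = G²)
V(p, -19)*19 = 30²*19 = 900*19 = 17100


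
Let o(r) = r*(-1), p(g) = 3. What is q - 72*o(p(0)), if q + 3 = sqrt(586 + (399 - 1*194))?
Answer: 213 + sqrt(791) ≈ 241.12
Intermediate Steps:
o(r) = -r
q = -3 + sqrt(791) (q = -3 + sqrt(586 + (399 - 1*194)) = -3 + sqrt(586 + (399 - 194)) = -3 + sqrt(586 + 205) = -3 + sqrt(791) ≈ 25.125)
q - 72*o(p(0)) = (-3 + sqrt(791)) - (-72)*3 = (-3 + sqrt(791)) - 72*(-3) = (-3 + sqrt(791)) + 216 = 213 + sqrt(791)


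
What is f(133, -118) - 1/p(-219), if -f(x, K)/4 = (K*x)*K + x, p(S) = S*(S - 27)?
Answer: -399103979401/53874 ≈ -7.4081e+6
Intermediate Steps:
p(S) = S*(-27 + S)
f(x, K) = -4*x - 4*x*K² (f(x, K) = -4*((K*x)*K + x) = -4*(x*K² + x) = -4*(x + x*K²) = -4*x - 4*x*K²)
f(133, -118) - 1/p(-219) = -4*133*(1 + (-118)²) - 1/((-219*(-27 - 219))) = -4*133*(1 + 13924) - 1/((-219*(-246))) = -4*133*13925 - 1/53874 = -7408100 - 1*1/53874 = -7408100 - 1/53874 = -399103979401/53874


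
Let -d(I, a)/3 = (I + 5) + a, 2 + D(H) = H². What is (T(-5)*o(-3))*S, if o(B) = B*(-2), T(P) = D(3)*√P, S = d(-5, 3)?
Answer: -378*I*√5 ≈ -845.23*I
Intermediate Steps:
D(H) = -2 + H²
d(I, a) = -15 - 3*I - 3*a (d(I, a) = -3*((I + 5) + a) = -3*((5 + I) + a) = -3*(5 + I + a) = -15 - 3*I - 3*a)
S = -9 (S = -15 - 3*(-5) - 3*3 = -15 + 15 - 9 = -9)
T(P) = 7*√P (T(P) = (-2 + 3²)*√P = (-2 + 9)*√P = 7*√P)
o(B) = -2*B
(T(-5)*o(-3))*S = ((7*√(-5))*(-2*(-3)))*(-9) = ((7*(I*√5))*6)*(-9) = ((7*I*√5)*6)*(-9) = (42*I*√5)*(-9) = -378*I*√5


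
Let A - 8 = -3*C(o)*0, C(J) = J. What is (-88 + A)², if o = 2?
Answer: 6400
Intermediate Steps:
A = 8 (A = 8 - 3*2*0 = 8 - 6*0 = 8 + 0 = 8)
(-88 + A)² = (-88 + 8)² = (-80)² = 6400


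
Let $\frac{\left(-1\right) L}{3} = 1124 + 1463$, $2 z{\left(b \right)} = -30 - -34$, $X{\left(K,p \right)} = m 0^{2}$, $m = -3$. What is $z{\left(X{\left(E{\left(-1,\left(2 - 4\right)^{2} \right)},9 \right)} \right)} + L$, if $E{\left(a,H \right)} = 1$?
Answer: $-7759$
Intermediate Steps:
$X{\left(K,p \right)} = 0$ ($X{\left(K,p \right)} = - 3 \cdot 0^{2} = \left(-3\right) 0 = 0$)
$z{\left(b \right)} = 2$ ($z{\left(b \right)} = \frac{-30 - -34}{2} = \frac{-30 + 34}{2} = \frac{1}{2} \cdot 4 = 2$)
$L = -7761$ ($L = - 3 \left(1124 + 1463\right) = \left(-3\right) 2587 = -7761$)
$z{\left(X{\left(E{\left(-1,\left(2 - 4\right)^{2} \right)},9 \right)} \right)} + L = 2 - 7761 = -7759$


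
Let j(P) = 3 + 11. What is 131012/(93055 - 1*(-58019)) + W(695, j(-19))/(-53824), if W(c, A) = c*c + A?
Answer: -4708788857/580814784 ≈ -8.1072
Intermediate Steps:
j(P) = 14
W(c, A) = A + c² (W(c, A) = c² + A = A + c²)
131012/(93055 - 1*(-58019)) + W(695, j(-19))/(-53824) = 131012/(93055 - 1*(-58019)) + (14 + 695²)/(-53824) = 131012/(93055 + 58019) + (14 + 483025)*(-1/53824) = 131012/151074 + 483039*(-1/53824) = 131012*(1/151074) - 483039/53824 = 9358/10791 - 483039/53824 = -4708788857/580814784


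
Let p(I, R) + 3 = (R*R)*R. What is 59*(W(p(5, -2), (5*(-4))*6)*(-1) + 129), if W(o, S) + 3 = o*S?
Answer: -70092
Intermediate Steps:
p(I, R) = -3 + R³ (p(I, R) = -3 + (R*R)*R = -3 + R²*R = -3 + R³)
W(o, S) = -3 + S*o (W(o, S) = -3 + o*S = -3 + S*o)
59*(W(p(5, -2), (5*(-4))*6)*(-1) + 129) = 59*((-3 + ((5*(-4))*6)*(-3 + (-2)³))*(-1) + 129) = 59*((-3 + (-20*6)*(-3 - 8))*(-1) + 129) = 59*((-3 - 120*(-11))*(-1) + 129) = 59*((-3 + 1320)*(-1) + 129) = 59*(1317*(-1) + 129) = 59*(-1317 + 129) = 59*(-1188) = -70092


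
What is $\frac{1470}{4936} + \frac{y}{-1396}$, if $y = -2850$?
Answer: $\frac{2014965}{861332} \approx 2.3394$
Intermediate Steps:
$\frac{1470}{4936} + \frac{y}{-1396} = \frac{1470}{4936} - \frac{2850}{-1396} = 1470 \cdot \frac{1}{4936} - - \frac{1425}{698} = \frac{735}{2468} + \frac{1425}{698} = \frac{2014965}{861332}$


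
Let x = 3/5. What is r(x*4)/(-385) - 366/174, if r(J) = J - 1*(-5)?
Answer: -118498/55825 ≈ -2.1227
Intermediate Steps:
x = ⅗ (x = 3*(⅕) = ⅗ ≈ 0.60000)
r(J) = 5 + J (r(J) = J + 5 = 5 + J)
r(x*4)/(-385) - 366/174 = (5 + (⅗)*4)/(-385) - 366/174 = (5 + 12/5)*(-1/385) - 366*1/174 = (37/5)*(-1/385) - 61/29 = -37/1925 - 61/29 = -118498/55825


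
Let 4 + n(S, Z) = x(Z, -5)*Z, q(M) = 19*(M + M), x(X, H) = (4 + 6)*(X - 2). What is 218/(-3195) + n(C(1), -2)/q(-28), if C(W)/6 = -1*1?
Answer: -6247/44730 ≈ -0.13966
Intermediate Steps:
C(W) = -6 (C(W) = 6*(-1*1) = 6*(-1) = -6)
x(X, H) = -20 + 10*X (x(X, H) = 10*(-2 + X) = -20 + 10*X)
q(M) = 38*M (q(M) = 19*(2*M) = 38*M)
n(S, Z) = -4 + Z*(-20 + 10*Z) (n(S, Z) = -4 + (-20 + 10*Z)*Z = -4 + Z*(-20 + 10*Z))
218/(-3195) + n(C(1), -2)/q(-28) = 218/(-3195) + (-4 + 10*(-2)*(-2 - 2))/((38*(-28))) = 218*(-1/3195) + (-4 + 10*(-2)*(-4))/(-1064) = -218/3195 + (-4 + 80)*(-1/1064) = -218/3195 + 76*(-1/1064) = -218/3195 - 1/14 = -6247/44730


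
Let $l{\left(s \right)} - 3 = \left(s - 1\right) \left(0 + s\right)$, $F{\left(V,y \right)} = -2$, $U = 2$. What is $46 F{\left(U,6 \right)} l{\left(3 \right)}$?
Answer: $-828$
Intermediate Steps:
$l{\left(s \right)} = 3 + s \left(-1 + s\right)$ ($l{\left(s \right)} = 3 + \left(s - 1\right) \left(0 + s\right) = 3 + \left(-1 + s\right) s = 3 + s \left(-1 + s\right)$)
$46 F{\left(U,6 \right)} l{\left(3 \right)} = 46 \left(-2\right) \left(3 + 3^{2} - 3\right) = - 92 \left(3 + 9 - 3\right) = \left(-92\right) 9 = -828$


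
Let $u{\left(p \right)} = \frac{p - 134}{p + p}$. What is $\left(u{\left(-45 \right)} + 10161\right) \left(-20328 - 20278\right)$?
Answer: $- \frac{18570524707}{45} \approx -4.1268 \cdot 10^{8}$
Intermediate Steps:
$u{\left(p \right)} = \frac{-134 + p}{2 p}$
$\left(u{\left(-45 \right)} + 10161\right) \left(-20328 - 20278\right) = \left(\frac{-134 - 45}{2 \left(-45\right)} + 10161\right) \left(-20328 - 20278\right) = \left(\frac{1}{2} \left(- \frac{1}{45}\right) \left(-179\right) + 10161\right) \left(-40606\right) = \left(\frac{179}{90} + 10161\right) \left(-40606\right) = \frac{914669}{90} \left(-40606\right) = - \frac{18570524707}{45}$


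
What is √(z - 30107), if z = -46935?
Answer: I*√77042 ≈ 277.56*I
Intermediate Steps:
√(z - 30107) = √(-46935 - 30107) = √(-77042) = I*√77042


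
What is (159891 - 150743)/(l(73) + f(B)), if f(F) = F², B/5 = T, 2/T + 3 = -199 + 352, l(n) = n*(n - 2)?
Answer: 514575/291544 ≈ 1.7650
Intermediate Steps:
l(n) = n*(-2 + n)
T = 1/75 (T = 2/(-3 + (-199 + 352)) = 2/(-3 + 153) = 2/150 = 2*(1/150) = 1/75 ≈ 0.013333)
B = 1/15 (B = 5*(1/75) = 1/15 ≈ 0.066667)
(159891 - 150743)/(l(73) + f(B)) = (159891 - 150743)/(73*(-2 + 73) + (1/15)²) = 9148/(73*71 + 1/225) = 9148/(5183 + 1/225) = 9148/(1166176/225) = 9148*(225/1166176) = 514575/291544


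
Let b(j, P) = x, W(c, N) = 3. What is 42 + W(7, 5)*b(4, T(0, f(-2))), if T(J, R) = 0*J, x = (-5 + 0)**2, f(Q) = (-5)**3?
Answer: 117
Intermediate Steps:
f(Q) = -125
x = 25 (x = (-5)**2 = 25)
T(J, R) = 0
b(j, P) = 25
42 + W(7, 5)*b(4, T(0, f(-2))) = 42 + 3*25 = 42 + 75 = 117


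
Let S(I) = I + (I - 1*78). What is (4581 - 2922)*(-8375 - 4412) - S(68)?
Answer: -21213691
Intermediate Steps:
S(I) = -78 + 2*I (S(I) = I + (I - 78) = I + (-78 + I) = -78 + 2*I)
(4581 - 2922)*(-8375 - 4412) - S(68) = (4581 - 2922)*(-8375 - 4412) - (-78 + 2*68) = 1659*(-12787) - (-78 + 136) = -21213633 - 1*58 = -21213633 - 58 = -21213691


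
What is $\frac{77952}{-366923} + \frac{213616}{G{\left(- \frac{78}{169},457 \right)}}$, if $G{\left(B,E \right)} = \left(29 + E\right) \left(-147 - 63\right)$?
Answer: $- \frac{21584101172}{9362040345} \approx -2.3055$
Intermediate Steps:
$G{\left(B,E \right)} = -6090 - 210 E$ ($G{\left(B,E \right)} = \left(29 + E\right) \left(-210\right) = -6090 - 210 E$)
$\frac{77952}{-366923} + \frac{213616}{G{\left(- \frac{78}{169},457 \right)}} = \frac{77952}{-366923} + \frac{213616}{-6090 - 95970} = 77952 \left(- \frac{1}{366923}\right) + \frac{213616}{-6090 - 95970} = - \frac{77952}{366923} + \frac{213616}{-102060} = - \frac{77952}{366923} + 213616 \left(- \frac{1}{102060}\right) = - \frac{77952}{366923} - \frac{53404}{25515} = - \frac{21584101172}{9362040345}$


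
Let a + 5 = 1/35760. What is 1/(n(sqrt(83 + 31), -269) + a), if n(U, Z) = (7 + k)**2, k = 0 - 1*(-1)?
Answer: 35760/2109841 ≈ 0.016949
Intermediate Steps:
k = 1 (k = 0 + 1 = 1)
n(U, Z) = 64 (n(U, Z) = (7 + 1)**2 = 8**2 = 64)
a = -178799/35760 (a = -5 + 1/35760 = -178799/35760 ≈ -5.0000)
1/(n(sqrt(83 + 31), -269) + a) = 1/(64 - 178799/35760) = 1/(2109841/35760) = 35760/2109841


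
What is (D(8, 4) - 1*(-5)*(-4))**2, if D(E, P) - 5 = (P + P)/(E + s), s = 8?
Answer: 841/4 ≈ 210.25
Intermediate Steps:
D(E, P) = 5 + 2*P/(8 + E) (D(E, P) = 5 + (P + P)/(E + 8) = 5 + (2*P)/(8 + E) = 5 + 2*P/(8 + E))
(D(8, 4) - 1*(-5)*(-4))**2 = ((40 + 2*4 + 5*8)/(8 + 8) - 1*(-5)*(-4))**2 = ((40 + 8 + 40)/16 + 5*(-4))**2 = ((1/16)*88 - 20)**2 = (11/2 - 20)**2 = (-29/2)**2 = 841/4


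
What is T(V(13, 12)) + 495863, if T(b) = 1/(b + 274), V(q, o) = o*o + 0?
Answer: 207270735/418 ≈ 4.9586e+5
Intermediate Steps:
V(q, o) = o² (V(q, o) = o² + 0 = o²)
T(b) = 1/(274 + b)
T(V(13, 12)) + 495863 = 1/(274 + 12²) + 495863 = 1/(274 + 144) + 495863 = 1/418 + 495863 = 207270735/418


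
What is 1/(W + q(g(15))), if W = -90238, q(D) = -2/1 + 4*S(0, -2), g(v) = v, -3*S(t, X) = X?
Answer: -3/270712 ≈ -1.1082e-5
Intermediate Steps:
S(t, X) = -X/3
q(D) = ⅔ (q(D) = -2/1 + 4*(-⅓*(-2)) = -2*1 + 4*(⅔) = -2 + 8/3 = ⅔)
1/(W + q(g(15))) = 1/(-90238 + ⅔) = 1/(-270712/3) = -3/270712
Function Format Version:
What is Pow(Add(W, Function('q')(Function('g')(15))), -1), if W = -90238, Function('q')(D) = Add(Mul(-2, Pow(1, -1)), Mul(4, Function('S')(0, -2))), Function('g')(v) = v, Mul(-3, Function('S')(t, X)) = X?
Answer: Rational(-3, 270712) ≈ -1.1082e-5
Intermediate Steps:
Function('S')(t, X) = Mul(Rational(-1, 3), X)
Function('q')(D) = Rational(2, 3) (Function('q')(D) = Add(Mul(-2, Pow(1, -1)), Mul(4, Mul(Rational(-1, 3), -2))) = Add(Mul(-2, 1), Mul(4, Rational(2, 3))) = Add(-2, Rational(8, 3)) = Rational(2, 3))
Pow(Add(W, Function('q')(Function('g')(15))), -1) = Pow(Add(-90238, Rational(2, 3)), -1) = Pow(Rational(-270712, 3), -1) = Rational(-3, 270712)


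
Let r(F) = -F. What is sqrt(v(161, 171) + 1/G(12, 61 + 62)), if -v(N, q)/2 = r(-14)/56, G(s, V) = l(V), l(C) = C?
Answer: 11*I*sqrt(246)/246 ≈ 0.70133*I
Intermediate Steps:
G(s, V) = V
v(N, q) = -1/2 (v(N, q) = -2*(-1*(-14))/56 = -28/56 = -2*1/4 = -1/2)
sqrt(v(161, 171) + 1/G(12, 61 + 62)) = sqrt(-1/2 + 1/(61 + 62)) = sqrt(-1/2 + 1/123) = sqrt(-121/246) = 11*I*sqrt(246)/246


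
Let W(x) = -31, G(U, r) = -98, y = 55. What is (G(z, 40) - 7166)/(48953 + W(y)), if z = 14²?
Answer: -3632/24461 ≈ -0.14848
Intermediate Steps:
z = 196
(G(z, 40) - 7166)/(48953 + W(y)) = (-98 - 7166)/(48953 - 31) = -7264/48922 = -7264*1/48922 = -3632/24461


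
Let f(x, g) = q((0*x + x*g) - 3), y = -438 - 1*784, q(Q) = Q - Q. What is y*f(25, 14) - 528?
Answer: -528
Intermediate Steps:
q(Q) = 0
y = -1222 (y = -438 - 784 = -1222)
f(x, g) = 0
y*f(25, 14) - 528 = -1222*0 - 528 = 0 - 528 = -528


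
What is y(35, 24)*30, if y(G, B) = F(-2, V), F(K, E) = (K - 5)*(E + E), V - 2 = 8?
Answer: -4200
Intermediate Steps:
V = 10 (V = 2 + 8 = 10)
F(K, E) = 2*E*(-5 + K) (F(K, E) = (-5 + K)*(2*E) = 2*E*(-5 + K))
y(G, B) = -140 (y(G, B) = 2*10*(-5 - 2) = 2*10*(-7) = -140)
y(35, 24)*30 = -140*30 = -4200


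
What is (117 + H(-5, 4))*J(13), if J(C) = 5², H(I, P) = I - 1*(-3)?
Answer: 2875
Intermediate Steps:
H(I, P) = 3 + I (H(I, P) = I + 3 = 3 + I)
J(C) = 25
(117 + H(-5, 4))*J(13) = (117 + (3 - 5))*25 = (117 - 2)*25 = 115*25 = 2875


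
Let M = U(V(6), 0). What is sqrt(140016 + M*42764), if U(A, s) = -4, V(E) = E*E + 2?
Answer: 8*I*sqrt(485) ≈ 176.18*I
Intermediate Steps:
V(E) = 2 + E**2 (V(E) = E**2 + 2 = 2 + E**2)
M = -4
sqrt(140016 + M*42764) = sqrt(140016 - 4*42764) = sqrt(140016 - 171056) = sqrt(-31040) = 8*I*sqrt(485)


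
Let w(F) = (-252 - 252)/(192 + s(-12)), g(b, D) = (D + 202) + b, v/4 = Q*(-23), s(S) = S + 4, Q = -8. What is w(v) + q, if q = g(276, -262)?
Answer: 4905/23 ≈ 213.26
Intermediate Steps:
s(S) = 4 + S
v = 736 (v = 4*(-8*(-23)) = 4*184 = 736)
g(b, D) = 202 + D + b (g(b, D) = (202 + D) + b = 202 + D + b)
q = 216 (q = 202 - 262 + 276 = 216)
w(F) = -63/23 (w(F) = (-252 - 252)/(192 + (4 - 12)) = -504/(192 - 8) = -504/184 = -504*1/184 = -63/23)
w(v) + q = -63/23 + 216 = 4905/23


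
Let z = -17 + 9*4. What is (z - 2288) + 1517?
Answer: -752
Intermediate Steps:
z = 19 (z = -17 + 36 = 19)
(z - 2288) + 1517 = (19 - 2288) + 1517 = -2269 + 1517 = -752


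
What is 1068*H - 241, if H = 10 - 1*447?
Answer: -466957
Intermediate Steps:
H = -437 (H = 10 - 447 = -437)
1068*H - 241 = 1068*(-437) - 241 = -466716 - 241 = -466957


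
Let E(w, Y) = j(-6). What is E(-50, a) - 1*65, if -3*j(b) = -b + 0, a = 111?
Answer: -67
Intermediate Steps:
j(b) = b/3 (j(b) = -(-b + 0)/3 = -(-1)*b/3 = b/3)
E(w, Y) = -2 (E(w, Y) = (1/3)*(-6) = -2)
E(-50, a) - 1*65 = -2 - 1*65 = -2 - 65 = -67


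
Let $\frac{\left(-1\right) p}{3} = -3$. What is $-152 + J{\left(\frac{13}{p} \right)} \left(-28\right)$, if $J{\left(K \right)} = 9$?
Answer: $-404$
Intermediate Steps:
$p = 9$ ($p = \left(-3\right) \left(-3\right) = 9$)
$-152 + J{\left(\frac{13}{p} \right)} \left(-28\right) = -152 + 9 \left(-28\right) = -152 - 252 = -404$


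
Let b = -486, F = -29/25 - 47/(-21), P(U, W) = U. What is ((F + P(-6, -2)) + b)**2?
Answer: 66426814756/275625 ≈ 2.4100e+5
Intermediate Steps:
F = 566/525 (F = -29*1/25 - 47*(-1/21) = -29/25 + 47/21 = 566/525 ≈ 1.0781)
((F + P(-6, -2)) + b)**2 = ((566/525 - 6) - 486)**2 = (-2584/525 - 486)**2 = (-257734/525)**2 = 66426814756/275625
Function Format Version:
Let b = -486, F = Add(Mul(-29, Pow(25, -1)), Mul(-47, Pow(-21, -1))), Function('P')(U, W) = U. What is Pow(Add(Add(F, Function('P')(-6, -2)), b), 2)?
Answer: Rational(66426814756, 275625) ≈ 2.4100e+5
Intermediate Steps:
F = Rational(566, 525) (F = Add(Mul(-29, Rational(1, 25)), Mul(-47, Rational(-1, 21))) = Add(Rational(-29, 25), Rational(47, 21)) = Rational(566, 525) ≈ 1.0781)
Pow(Add(Add(F, Function('P')(-6, -2)), b), 2) = Pow(Add(Add(Rational(566, 525), -6), -486), 2) = Pow(Add(Rational(-2584, 525), -486), 2) = Pow(Rational(-257734, 525), 2) = Rational(66426814756, 275625)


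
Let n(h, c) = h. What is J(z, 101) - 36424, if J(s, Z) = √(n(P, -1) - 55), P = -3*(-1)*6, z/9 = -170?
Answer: -36424 + I*√37 ≈ -36424.0 + 6.0828*I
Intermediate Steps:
z = -1530 (z = 9*(-170) = -1530)
P = 18 (P = 3*6 = 18)
J(s, Z) = I*√37 (J(s, Z) = √(18 - 55) = √(-37) = I*√37)
J(z, 101) - 36424 = I*√37 - 36424 = -36424 + I*√37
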